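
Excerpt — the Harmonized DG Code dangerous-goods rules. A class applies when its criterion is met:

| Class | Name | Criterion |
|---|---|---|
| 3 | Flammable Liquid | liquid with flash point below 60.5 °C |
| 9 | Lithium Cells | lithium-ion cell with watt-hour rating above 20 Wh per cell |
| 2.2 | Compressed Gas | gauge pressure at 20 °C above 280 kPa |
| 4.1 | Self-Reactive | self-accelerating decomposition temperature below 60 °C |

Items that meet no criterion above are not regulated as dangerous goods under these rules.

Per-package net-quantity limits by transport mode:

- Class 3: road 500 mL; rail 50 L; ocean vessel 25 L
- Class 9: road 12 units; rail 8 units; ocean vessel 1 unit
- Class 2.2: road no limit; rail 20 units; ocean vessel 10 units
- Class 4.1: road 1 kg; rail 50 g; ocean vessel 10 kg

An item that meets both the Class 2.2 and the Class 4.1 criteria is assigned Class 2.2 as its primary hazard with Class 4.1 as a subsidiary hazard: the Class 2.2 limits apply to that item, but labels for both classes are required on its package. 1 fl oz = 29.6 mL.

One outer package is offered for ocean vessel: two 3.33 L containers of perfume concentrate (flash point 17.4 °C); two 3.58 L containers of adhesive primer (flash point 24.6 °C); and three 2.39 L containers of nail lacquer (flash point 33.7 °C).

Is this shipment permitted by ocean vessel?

Yes

With flash point 17.4 °C (< 60.5 °C), the perfume concentrate falls in Class 3.
With flash point 24.6 °C (< 60.5 °C), the adhesive primer falls in Class 3.
Flash point 33.7 °C meets the Class 3 criterion (Flammable Liquid), so the nail lacquer is Class 3.
Total Class 3: (two 3.33 L containers = 6.66 L) + (two 3.58 L containers = 7.16 L) + (three 2.39 L containers = 7.17 L) = 20.99 L.
20.99 L ≤ 25 L (ocean vessel limit, Class 3) — within limit.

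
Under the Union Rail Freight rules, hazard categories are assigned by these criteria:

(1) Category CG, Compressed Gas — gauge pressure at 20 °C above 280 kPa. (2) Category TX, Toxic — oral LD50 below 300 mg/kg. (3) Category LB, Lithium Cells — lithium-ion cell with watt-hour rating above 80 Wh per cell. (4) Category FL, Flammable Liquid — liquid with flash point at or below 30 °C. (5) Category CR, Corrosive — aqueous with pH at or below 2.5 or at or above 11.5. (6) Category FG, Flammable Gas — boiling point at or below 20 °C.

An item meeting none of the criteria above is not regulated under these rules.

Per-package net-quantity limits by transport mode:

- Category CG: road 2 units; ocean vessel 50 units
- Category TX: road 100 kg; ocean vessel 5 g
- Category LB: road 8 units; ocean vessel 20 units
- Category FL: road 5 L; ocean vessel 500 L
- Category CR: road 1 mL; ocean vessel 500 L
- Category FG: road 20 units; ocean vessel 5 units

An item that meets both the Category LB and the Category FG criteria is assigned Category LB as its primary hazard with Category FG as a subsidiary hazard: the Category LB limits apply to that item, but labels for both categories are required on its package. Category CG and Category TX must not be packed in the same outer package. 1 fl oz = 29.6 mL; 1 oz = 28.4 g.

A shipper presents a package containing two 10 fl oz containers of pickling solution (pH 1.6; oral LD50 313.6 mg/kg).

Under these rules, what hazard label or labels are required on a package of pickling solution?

With pH 1.6 (≤ 2.5), the pickling solution falls in Category CR.
Only the Category CR label is required.

Category CR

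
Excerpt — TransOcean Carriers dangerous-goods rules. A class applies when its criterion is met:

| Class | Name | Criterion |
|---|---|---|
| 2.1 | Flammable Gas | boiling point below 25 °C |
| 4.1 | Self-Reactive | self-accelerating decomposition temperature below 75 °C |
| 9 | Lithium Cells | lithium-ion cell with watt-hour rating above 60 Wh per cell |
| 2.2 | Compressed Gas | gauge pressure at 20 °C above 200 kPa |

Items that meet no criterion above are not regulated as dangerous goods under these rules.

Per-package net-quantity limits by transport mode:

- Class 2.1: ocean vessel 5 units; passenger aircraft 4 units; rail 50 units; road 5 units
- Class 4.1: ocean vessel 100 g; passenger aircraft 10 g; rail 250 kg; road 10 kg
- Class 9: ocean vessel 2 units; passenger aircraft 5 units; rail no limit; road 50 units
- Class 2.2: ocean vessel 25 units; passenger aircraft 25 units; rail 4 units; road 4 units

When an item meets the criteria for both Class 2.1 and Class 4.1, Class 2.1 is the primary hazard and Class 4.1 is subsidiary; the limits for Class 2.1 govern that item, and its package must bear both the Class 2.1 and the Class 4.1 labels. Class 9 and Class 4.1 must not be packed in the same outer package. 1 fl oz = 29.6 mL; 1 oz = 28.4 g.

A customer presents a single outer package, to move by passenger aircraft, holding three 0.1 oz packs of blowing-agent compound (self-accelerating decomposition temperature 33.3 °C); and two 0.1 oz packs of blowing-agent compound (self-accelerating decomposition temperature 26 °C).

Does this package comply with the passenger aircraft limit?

Self-accelerating decomposition temperature 33.3 °C meets the Class 4.1 criterion (Self-Reactive), so the blowing-agent compound is Class 4.1.
The blowing-agent compound has self-accelerating decomposition temperature 26 °C, which is < 75 °C, so it is Class 4.1 (Self-Reactive).
Total Class 4.1: (three 0.1 oz packs = 8.52 g) + (two 0.1 oz packs = 5.68 g) = 14.2 g.
14.2 g > 10 g (passenger aircraft limit, Class 4.1) — over the limit.

No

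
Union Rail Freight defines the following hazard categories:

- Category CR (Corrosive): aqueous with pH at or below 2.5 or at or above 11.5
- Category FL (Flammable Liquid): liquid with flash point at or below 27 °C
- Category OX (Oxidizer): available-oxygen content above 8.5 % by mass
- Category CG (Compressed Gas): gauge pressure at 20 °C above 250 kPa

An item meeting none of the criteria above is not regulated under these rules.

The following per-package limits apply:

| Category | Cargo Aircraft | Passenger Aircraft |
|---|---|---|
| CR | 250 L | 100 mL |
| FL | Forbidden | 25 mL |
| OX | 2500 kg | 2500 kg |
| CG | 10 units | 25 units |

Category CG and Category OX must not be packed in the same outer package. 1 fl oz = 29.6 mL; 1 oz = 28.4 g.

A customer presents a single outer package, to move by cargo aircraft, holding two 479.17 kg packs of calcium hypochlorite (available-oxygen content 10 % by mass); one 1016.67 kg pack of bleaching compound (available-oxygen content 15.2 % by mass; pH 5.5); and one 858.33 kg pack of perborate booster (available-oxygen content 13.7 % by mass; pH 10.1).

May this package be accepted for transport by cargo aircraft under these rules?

No

With available-oxygen content 10 % by mass (> 8.5 % by mass), the calcium hypochlorite falls in Category OX.
Bleaching compound: available-oxygen content 15.2 % by mass > 8.5 % by mass → Category OX (Oxidizer).
Perborate booster: available-oxygen content 13.7 % by mass > 8.5 % by mass → Category OX (Oxidizer).
Total Category OX: (two 479.17 kg packs = 958.34 kg) + 1016.67 kg + 858.33 kg = 2833.34 kg.
2833.34 kg > 2500 kg (cargo aircraft limit, Category OX) — over the limit.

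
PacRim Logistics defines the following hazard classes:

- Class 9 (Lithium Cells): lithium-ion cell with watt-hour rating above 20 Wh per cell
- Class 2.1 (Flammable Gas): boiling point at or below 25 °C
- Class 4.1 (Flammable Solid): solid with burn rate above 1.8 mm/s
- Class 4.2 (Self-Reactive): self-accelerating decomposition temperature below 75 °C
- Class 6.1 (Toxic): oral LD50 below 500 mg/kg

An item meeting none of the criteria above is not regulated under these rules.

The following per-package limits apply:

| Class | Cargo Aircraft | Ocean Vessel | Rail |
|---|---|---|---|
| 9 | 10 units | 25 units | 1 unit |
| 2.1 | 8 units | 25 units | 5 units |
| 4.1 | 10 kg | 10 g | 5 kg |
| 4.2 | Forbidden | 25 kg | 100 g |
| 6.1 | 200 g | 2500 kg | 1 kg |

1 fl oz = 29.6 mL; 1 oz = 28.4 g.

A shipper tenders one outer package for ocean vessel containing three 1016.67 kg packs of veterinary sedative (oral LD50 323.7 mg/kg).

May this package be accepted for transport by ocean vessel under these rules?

No

The veterinary sedative has oral LD50 323.7 mg/kg, which is < 500 mg/kg, so it is Class 6.1 (Toxic).
Class 6.1 quantity: three 1016.67 kg packs = 3050.01 kg.
That exceeds the Class 6.1 ocean vessel limit of 2500 kg.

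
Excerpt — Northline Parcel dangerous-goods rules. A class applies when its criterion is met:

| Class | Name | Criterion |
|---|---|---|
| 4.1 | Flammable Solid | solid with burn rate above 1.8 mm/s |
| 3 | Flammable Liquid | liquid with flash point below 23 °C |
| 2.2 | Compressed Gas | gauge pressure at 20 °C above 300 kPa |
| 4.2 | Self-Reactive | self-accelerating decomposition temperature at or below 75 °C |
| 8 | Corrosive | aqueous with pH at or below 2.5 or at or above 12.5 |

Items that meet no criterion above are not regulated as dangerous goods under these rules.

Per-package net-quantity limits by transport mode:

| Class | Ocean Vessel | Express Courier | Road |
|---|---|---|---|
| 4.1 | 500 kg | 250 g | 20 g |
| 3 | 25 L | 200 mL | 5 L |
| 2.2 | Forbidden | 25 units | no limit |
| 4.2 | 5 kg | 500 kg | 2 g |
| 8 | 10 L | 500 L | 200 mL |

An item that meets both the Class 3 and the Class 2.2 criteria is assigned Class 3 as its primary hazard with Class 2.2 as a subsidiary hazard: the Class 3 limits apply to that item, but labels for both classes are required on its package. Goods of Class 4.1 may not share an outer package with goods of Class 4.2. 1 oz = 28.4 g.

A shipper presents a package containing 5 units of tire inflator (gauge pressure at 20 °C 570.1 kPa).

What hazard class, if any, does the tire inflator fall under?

Class 2.2

Gauge pressure at 20 °C 570.1 kPa meets the Class 2.2 criterion (Compressed Gas), so the tire inflator is Class 2.2.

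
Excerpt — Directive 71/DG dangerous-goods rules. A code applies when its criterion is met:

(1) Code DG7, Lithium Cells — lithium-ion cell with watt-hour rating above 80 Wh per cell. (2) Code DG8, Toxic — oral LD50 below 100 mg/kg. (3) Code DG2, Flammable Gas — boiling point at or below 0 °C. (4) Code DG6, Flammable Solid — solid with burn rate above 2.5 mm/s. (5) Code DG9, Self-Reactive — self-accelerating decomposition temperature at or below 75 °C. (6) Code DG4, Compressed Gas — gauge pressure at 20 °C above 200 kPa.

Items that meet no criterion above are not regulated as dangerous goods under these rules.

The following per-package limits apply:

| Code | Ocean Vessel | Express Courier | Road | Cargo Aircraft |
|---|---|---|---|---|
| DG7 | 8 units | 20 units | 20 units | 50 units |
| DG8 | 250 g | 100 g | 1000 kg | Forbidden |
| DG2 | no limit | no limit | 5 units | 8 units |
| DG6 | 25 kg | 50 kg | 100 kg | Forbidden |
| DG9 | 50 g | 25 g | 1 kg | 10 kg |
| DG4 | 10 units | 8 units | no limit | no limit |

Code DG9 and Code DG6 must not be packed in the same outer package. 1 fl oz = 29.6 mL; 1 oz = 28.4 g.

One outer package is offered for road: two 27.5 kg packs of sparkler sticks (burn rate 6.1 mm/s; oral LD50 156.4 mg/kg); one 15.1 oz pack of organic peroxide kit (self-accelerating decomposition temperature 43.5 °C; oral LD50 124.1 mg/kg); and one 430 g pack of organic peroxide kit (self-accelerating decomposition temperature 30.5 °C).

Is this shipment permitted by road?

With burn rate 6.1 mm/s (> 2.5 mm/s), the sparkler sticks fall in Code DG6.
Self-accelerating decomposition temperature 43.5 °C meets the Code DG9 criterion (Self-Reactive), so the organic peroxide kit is Code DG9.
Self-accelerating decomposition temperature 30.5 °C meets the Code DG9 criterion (Self-Reactive), so the organic peroxide kit is Code DG9.
Total Code DG9: (one 15.1 oz pack = 428.84 g) + 430 g = 858.84 g.
858.84 g is within the road limit of 1 kg for Code DG9.
Code DG6 quantity: two 27.5 kg packs = 55 kg.
55 kg ≤ 100 kg (road limit, Code DG6) — within limit.
Code DG9 and Code DG6 may not share an outer package.

No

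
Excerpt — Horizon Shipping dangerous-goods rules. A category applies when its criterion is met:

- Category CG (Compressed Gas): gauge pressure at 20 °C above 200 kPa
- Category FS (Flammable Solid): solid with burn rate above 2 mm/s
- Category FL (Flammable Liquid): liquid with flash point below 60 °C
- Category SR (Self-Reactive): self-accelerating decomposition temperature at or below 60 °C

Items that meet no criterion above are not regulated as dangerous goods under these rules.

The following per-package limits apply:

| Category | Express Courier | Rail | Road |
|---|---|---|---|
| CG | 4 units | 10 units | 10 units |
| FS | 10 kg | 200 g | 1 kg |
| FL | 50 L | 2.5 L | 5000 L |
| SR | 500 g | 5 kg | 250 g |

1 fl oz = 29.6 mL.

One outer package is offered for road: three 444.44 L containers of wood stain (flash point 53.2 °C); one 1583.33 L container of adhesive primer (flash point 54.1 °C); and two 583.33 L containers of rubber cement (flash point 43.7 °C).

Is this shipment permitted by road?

The wood stain has flash point 53.2 °C, which is < 60 °C, so it is Category FL (Flammable Liquid).
Adhesive primer: flash point 54.1 °C < 60 °C → Category FL (Flammable Liquid).
Rubber cement: flash point 43.7 °C < 60 °C → Category FL (Flammable Liquid).
Total Category FL: (three 444.44 L containers = 1333.32 L) + 1583.33 L + (two 583.33 L containers = 1166.66 L) = 4083.31 L.
That is within the Category FL road limit of 5000 L.

Yes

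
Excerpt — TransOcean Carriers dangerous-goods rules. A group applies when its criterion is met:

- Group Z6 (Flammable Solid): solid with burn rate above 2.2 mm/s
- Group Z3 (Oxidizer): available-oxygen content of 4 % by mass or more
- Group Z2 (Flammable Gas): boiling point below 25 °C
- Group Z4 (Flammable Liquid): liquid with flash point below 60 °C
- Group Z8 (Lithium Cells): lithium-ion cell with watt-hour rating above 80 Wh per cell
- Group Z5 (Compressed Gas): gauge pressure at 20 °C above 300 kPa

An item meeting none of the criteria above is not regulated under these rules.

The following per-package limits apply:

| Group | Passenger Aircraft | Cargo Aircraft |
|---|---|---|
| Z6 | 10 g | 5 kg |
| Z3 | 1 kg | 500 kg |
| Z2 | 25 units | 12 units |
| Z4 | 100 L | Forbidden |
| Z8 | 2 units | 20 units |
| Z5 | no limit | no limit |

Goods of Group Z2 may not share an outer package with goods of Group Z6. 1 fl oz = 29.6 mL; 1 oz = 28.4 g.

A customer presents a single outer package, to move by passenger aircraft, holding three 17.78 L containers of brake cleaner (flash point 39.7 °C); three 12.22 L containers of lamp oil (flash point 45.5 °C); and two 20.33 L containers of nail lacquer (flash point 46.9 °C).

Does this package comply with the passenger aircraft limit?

No

Brake cleaner: flash point 39.7 °C < 60 °C → Group Z4 (Flammable Liquid).
Lamp oil: flash point 45.5 °C < 60 °C → Group Z4 (Flammable Liquid).
The nail lacquer has flash point 46.9 °C, which is < 60 °C, so it is Group Z4 (Flammable Liquid).
Group Z4 net quantity: (three 17.78 L containers = 53.34 L) + (three 12.22 L containers = 36.66 L) + (two 20.33 L containers = 40.66 L) = 130.66 L.
130.66 L exceeds the passenger aircraft limit of 100 L for Group Z4.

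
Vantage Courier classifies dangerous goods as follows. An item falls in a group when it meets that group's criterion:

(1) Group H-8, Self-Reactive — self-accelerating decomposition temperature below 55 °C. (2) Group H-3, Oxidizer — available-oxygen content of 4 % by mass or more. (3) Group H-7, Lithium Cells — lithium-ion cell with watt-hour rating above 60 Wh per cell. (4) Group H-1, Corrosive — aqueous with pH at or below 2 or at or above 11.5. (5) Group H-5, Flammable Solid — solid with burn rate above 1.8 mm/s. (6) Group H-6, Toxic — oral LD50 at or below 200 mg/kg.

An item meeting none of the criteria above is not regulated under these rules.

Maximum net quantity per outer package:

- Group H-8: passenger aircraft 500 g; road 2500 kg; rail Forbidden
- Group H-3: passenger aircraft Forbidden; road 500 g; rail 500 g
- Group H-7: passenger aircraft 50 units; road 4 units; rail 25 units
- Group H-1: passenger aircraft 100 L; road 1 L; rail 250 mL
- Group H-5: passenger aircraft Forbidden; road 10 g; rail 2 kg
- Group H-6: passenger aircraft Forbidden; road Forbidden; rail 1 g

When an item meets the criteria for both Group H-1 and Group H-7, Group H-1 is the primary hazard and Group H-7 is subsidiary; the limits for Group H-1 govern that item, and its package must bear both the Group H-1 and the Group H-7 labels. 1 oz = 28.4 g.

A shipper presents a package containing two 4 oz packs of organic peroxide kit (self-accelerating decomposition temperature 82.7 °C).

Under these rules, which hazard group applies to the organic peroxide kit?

Not regulated

self-accelerating decomposition temperature 82.7 °C is not below 55 °C, so Group H-8 does not apply.
No criterion is met, so the item is not regulated.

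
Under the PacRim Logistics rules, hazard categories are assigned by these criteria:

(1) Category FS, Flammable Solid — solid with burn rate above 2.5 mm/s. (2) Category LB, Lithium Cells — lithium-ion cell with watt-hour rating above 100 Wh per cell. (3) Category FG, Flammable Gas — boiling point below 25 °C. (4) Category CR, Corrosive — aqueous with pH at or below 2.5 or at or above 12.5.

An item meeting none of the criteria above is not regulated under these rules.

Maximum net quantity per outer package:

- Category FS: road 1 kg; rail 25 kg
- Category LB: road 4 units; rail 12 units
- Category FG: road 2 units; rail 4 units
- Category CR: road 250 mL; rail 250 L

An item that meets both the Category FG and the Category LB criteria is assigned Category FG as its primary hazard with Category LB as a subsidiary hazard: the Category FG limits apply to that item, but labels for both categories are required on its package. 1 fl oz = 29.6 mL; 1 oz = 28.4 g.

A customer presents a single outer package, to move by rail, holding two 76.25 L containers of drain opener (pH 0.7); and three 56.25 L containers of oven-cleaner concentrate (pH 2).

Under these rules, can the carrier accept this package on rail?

With pH 0.7 (≤ 2.5), the drain opener falls in Category CR.
Oven-cleaner concentrate: pH 2 ≤ 2.5 → Category CR (Corrosive).
Category CR net quantity: (two 76.25 L containers = 152.5 L) + (three 56.25 L containers = 168.75 L) = 321.25 L.
321.25 L exceeds the rail limit of 250 L for Category CR.

No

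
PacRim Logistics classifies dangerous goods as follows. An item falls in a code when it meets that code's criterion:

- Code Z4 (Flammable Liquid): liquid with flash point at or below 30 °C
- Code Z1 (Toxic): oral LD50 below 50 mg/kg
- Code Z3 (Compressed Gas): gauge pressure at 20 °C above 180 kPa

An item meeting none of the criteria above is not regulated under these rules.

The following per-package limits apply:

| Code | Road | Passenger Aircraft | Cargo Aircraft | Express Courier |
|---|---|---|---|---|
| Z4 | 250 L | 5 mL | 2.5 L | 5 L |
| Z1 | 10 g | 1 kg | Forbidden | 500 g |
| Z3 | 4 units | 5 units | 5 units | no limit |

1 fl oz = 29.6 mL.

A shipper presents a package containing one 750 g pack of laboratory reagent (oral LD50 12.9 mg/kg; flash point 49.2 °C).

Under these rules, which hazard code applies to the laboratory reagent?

Code Z1

The laboratory reagent has oral LD50 12.9 mg/kg, which is < 50 mg/kg, so it is Code Z1 (Toxic).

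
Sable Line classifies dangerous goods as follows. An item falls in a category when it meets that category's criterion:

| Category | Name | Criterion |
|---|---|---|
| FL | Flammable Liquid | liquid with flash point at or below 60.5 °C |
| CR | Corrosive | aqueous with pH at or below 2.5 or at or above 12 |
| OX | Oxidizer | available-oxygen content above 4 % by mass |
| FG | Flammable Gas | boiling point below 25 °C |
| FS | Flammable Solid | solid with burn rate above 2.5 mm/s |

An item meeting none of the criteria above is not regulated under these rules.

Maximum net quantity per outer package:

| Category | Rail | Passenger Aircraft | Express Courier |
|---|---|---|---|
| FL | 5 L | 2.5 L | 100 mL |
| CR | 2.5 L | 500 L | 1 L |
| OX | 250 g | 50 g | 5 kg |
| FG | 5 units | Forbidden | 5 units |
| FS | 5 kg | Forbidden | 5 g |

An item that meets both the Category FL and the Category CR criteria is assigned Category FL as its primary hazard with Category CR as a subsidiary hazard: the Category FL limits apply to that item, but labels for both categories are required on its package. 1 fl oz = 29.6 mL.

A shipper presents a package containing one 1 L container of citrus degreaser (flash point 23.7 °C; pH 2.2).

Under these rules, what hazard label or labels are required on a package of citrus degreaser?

Citrus degreaser: flash point 23.7 °C ≤ 60.5 °C → Category FL (Flammable Liquid).
The citrus degreaser has pH 2.2, which is ≤ 2.5, so it is Category CR (Corrosive).
By the precedence rule Category FL is primary and Category CR is subsidiary, and that rule requires both labels on the package.

Category CR and FL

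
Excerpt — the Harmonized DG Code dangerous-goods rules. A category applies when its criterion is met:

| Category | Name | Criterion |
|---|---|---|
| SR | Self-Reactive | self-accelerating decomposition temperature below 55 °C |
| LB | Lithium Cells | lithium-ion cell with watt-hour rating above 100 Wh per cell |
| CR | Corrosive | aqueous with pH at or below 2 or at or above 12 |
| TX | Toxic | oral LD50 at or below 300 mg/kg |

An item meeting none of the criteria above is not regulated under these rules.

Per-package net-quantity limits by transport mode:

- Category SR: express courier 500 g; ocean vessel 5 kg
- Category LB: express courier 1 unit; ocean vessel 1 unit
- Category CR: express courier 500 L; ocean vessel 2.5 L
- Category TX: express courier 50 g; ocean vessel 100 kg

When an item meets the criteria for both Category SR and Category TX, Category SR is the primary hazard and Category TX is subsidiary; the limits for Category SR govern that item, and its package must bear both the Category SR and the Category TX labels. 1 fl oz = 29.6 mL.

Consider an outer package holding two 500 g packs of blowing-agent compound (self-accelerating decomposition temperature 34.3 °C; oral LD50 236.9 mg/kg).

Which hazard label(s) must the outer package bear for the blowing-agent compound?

Category SR and TX

Self-accelerating decomposition temperature 34.3 °C meets the Category SR criterion (Self-Reactive), so the blowing-agent compound is Category SR.
Blowing-agent compound: oral LD50 236.9 mg/kg ≤ 300 mg/kg → Category TX (Toxic).
By the precedence rule Category SR is primary and Category TX is subsidiary, and that rule requires both labels on the package.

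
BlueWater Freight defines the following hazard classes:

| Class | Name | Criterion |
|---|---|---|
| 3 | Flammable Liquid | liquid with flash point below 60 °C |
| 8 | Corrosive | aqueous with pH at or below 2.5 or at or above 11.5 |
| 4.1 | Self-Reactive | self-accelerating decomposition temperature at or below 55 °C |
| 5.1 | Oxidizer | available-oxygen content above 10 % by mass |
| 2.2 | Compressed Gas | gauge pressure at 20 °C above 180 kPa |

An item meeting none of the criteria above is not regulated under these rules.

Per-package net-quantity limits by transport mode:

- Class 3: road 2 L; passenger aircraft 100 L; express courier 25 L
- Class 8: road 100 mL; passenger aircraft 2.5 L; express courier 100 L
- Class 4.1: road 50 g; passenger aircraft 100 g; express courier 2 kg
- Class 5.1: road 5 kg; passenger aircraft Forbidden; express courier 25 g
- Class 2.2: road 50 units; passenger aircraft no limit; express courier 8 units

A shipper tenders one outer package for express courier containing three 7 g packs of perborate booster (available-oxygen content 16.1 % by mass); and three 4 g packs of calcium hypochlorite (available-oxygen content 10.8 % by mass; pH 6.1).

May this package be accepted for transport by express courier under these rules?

No

With available-oxygen content 16.1 % by mass (> 10 % by mass), the perborate booster falls in Class 5.1.
With available-oxygen content 10.8 % by mass (> 10 % by mass), the calcium hypochlorite falls in Class 5.1.
Total Class 5.1: (three 7 g packs = 21 g) + (three 4 g packs = 12 g) = 33 g.
33 g > 25 g (express courier limit, Class 5.1) — over the limit.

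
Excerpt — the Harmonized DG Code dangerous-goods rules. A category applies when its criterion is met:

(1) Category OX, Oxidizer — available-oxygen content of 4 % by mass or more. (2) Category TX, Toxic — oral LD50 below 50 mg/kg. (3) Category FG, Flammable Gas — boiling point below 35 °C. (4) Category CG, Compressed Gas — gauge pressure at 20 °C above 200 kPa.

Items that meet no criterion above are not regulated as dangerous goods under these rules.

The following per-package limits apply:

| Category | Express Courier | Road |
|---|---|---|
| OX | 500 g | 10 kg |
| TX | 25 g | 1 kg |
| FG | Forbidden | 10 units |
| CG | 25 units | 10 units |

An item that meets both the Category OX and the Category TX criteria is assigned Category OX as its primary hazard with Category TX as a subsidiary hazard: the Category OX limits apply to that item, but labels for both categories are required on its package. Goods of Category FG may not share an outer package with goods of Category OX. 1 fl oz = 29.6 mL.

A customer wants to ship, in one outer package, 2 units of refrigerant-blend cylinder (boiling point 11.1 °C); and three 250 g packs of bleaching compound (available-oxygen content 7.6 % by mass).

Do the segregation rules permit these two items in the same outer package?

Refrigerant-blend cylinder: boiling point 11.1 °C < 35 °C → Category FG (Flammable Gas).
Available-oxygen content 7.6 % by mass meets the Category OX criterion (Oxidizer), so the bleaching compound is Category OX.
Category FG and Category OX may not share an outer package.

No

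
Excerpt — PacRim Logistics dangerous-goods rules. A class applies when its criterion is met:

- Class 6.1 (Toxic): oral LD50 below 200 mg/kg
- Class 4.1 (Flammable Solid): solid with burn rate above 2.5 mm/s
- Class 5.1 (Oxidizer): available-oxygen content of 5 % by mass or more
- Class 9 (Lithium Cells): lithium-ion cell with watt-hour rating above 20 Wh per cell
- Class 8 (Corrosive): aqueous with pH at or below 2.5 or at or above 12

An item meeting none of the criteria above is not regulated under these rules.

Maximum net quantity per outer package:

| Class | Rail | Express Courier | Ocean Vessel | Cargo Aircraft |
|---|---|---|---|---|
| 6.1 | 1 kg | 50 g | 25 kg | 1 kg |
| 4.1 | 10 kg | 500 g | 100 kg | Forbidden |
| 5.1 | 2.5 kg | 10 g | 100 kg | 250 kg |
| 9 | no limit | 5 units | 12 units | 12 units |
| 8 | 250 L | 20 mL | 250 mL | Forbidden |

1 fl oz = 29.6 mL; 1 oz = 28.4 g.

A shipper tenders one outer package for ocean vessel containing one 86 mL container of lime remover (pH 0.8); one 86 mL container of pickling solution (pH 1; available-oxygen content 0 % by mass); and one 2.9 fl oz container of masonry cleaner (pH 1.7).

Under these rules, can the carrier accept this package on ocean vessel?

No

pH 0.8 meets the Class 8 criterion (Corrosive), so the lime remover is Class 8.
The pickling solution has pH 1, which is ≤ 2.5, so it is Class 8 (Corrosive).
Masonry cleaner: pH 1.7 ≤ 2.5 → Class 8 (Corrosive).
Total Class 8: 86 mL + 86 mL + (one 2.9 fl oz container = 85.84 mL) = 257.84 mL.
257.84 mL > 250 mL (ocean vessel limit, Class 8) — over the limit.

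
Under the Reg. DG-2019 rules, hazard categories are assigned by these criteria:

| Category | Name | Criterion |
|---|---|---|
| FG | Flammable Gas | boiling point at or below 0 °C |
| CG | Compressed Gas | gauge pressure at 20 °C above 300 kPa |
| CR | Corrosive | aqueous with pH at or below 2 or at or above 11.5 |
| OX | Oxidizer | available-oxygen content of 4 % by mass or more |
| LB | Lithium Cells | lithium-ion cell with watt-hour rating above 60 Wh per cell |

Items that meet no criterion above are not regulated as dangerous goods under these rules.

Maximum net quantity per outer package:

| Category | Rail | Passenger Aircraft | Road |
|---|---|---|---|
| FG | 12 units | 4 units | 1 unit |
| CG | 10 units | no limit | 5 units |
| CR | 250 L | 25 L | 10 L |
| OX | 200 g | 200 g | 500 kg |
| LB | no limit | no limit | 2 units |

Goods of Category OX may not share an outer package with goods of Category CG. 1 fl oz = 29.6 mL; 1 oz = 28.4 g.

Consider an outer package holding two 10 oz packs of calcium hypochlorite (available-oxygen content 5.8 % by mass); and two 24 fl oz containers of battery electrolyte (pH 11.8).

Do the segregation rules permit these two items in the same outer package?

Yes

Calcium hypochlorite: available-oxygen content 5.8 % by mass ≥ 4 % by mass → Category OX (Oxidizer).
Battery electrolyte: pH 11.8 ≥ 11.5 → Category CR (Corrosive).
No segregation rule bars Category OX with Category CR.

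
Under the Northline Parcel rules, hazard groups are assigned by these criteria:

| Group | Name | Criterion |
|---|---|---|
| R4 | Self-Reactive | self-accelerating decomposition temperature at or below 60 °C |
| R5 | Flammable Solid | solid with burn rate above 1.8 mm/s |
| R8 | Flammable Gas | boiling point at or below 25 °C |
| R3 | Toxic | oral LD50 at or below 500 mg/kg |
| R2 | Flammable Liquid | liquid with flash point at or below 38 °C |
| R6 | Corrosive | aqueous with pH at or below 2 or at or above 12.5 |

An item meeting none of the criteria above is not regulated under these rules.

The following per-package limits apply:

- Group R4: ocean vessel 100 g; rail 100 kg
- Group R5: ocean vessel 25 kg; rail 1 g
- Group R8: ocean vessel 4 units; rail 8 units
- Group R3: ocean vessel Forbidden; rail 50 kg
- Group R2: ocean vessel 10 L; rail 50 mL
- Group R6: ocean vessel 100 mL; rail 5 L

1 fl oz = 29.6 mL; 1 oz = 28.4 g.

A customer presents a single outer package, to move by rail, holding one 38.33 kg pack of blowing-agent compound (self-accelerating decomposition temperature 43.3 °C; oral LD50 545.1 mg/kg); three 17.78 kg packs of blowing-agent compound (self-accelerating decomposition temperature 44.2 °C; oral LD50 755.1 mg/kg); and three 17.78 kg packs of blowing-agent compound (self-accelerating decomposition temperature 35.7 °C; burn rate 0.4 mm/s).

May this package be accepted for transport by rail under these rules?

The blowing-agent compound has self-accelerating decomposition temperature 43.3 °C, which is ≤ 60 °C, so it is Group R4 (Self-Reactive).
With self-accelerating decomposition temperature 44.2 °C (≤ 60 °C), the blowing-agent compound falls in Group R4.
With self-accelerating decomposition temperature 35.7 °C (≤ 60 °C), the blowing-agent compound falls in Group R4.
Total Group R4: 38.33 kg + (three 17.78 kg packs = 53.34 kg) + (three 17.78 kg packs = 53.34 kg) = 145.01 kg.
145.01 kg > 100 kg (rail limit, Group R4) — over the limit.

No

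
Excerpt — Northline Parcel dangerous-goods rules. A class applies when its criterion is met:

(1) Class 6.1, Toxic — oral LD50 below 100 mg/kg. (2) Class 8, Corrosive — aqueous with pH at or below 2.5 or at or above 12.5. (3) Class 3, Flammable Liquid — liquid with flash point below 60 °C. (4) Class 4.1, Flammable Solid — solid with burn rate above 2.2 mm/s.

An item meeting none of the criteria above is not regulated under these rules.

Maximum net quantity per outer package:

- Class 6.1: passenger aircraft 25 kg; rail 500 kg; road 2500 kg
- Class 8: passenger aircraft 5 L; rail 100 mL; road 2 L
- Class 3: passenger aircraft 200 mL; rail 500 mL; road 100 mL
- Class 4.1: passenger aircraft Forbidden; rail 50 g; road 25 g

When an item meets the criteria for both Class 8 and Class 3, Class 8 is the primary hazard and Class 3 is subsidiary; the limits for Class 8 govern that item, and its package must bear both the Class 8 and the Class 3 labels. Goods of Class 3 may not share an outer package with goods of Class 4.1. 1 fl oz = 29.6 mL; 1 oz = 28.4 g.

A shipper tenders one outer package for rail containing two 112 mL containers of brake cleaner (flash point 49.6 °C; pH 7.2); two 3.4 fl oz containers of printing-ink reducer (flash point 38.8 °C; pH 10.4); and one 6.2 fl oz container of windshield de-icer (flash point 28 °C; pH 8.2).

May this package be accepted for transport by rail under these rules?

No

The brake cleaner has flash point 49.6 °C, which is < 60 °C, so it is Class 3 (Flammable Liquid).
The printing-ink reducer has flash point 38.8 °C, which is < 60 °C, so it is Class 3 (Flammable Liquid).
With flash point 28 °C (< 60 °C), the windshield de-icer falls in Class 3.
Total Class 3: (two 112 mL containers = 224 mL) + (two 3.4 fl oz containers = 201.28 mL) + (one 6.2 fl oz container = 183.52 mL) = 608.8 mL.
608.8 mL exceeds the rail limit of 500 mL for Class 3.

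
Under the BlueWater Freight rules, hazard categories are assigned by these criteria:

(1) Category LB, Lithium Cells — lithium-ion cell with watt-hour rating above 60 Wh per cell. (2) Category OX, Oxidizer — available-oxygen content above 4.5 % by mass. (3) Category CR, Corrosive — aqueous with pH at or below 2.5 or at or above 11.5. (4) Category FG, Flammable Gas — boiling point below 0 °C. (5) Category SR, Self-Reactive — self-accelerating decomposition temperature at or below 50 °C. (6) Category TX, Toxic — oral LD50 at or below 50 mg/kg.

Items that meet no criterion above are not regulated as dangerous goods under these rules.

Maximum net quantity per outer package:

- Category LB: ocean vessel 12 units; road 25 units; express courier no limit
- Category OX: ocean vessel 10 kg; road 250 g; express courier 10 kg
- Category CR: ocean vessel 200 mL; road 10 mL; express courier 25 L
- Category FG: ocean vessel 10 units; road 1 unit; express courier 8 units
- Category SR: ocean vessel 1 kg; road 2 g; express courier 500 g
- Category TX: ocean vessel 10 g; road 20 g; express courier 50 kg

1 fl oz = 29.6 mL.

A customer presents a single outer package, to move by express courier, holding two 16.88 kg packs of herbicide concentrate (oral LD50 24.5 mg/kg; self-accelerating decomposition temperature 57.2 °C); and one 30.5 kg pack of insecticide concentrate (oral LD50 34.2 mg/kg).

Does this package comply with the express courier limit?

With oral LD50 24.5 mg/kg (≤ 50 mg/kg), the herbicide concentrate falls in Category TX.
The insecticide concentrate has oral LD50 34.2 mg/kg, which is ≤ 50 mg/kg, so it is Category TX (Toxic).
Category TX net quantity: (two 16.88 kg packs = 33.76 kg) + 30.5 kg = 64.26 kg.
64.26 kg > 50 kg (express courier limit, Category TX) — over the limit.

No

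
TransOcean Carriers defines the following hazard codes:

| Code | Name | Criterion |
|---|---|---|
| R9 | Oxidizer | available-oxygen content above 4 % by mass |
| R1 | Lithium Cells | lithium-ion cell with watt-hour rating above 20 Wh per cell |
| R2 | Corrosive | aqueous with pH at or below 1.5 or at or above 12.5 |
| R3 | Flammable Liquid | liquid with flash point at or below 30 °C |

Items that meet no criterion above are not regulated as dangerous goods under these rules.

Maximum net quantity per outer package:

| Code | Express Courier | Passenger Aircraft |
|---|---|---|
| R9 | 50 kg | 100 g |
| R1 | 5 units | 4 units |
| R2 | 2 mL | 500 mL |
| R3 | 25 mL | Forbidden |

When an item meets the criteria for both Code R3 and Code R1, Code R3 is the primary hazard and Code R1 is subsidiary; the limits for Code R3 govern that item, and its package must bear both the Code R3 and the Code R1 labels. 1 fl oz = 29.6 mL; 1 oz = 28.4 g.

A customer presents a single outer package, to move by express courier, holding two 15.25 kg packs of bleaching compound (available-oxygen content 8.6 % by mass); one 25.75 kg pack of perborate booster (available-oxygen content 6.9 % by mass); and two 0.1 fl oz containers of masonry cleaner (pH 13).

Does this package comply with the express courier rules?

Bleaching compound: available-oxygen content 8.6 % by mass > 4 % by mass → Code R9 (Oxidizer).
The perborate booster has available-oxygen content 6.9 % by mass, which is > 4 % by mass, so it is Code R9 (Oxidizer).
pH 13 meets the Code R2 criterion (Corrosive), so the masonry cleaner is Code R2.
Code R2 quantity: two 0.1 fl oz containers = 5.92 mL.
5.92 mL exceeds the express courier limit of 2 mL for Code R2.
Code R9 net quantity: (two 15.25 kg packs = 30.5 kg) + 25.75 kg = 56.25 kg.
That exceeds the Code R9 express courier limit of 50 kg.

No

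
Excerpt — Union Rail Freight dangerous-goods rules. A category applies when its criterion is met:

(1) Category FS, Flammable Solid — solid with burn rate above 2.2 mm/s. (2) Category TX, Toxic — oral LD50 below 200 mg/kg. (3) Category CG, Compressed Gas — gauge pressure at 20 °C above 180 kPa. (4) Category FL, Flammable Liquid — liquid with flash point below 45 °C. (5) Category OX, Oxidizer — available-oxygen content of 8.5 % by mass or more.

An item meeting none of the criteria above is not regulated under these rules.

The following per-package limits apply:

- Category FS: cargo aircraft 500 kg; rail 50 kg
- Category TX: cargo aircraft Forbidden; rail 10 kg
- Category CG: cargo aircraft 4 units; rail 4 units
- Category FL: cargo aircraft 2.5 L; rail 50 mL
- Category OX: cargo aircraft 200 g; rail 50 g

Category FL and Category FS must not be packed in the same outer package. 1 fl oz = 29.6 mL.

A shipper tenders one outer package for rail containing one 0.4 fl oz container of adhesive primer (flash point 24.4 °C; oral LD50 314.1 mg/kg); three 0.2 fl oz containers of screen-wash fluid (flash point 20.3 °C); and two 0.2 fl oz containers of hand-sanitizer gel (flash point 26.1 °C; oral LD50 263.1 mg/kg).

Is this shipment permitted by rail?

Adhesive primer: flash point 24.4 °C < 45 °C → Category FL (Flammable Liquid).
Screen-wash fluid: flash point 20.3 °C < 45 °C → Category FL (Flammable Liquid).
Flash point 26.1 °C meets the Category FL criterion (Flammable Liquid), so the hand-sanitizer gel is Category FL.
Total Category FL: (one 0.4 fl oz container = 11.84 mL) + (three 0.2 fl oz containers = 17.76 mL) + (two 0.2 fl oz containers = 11.84 mL) = 41.44 mL.
That is within the Category FL rail limit of 50 mL.

Yes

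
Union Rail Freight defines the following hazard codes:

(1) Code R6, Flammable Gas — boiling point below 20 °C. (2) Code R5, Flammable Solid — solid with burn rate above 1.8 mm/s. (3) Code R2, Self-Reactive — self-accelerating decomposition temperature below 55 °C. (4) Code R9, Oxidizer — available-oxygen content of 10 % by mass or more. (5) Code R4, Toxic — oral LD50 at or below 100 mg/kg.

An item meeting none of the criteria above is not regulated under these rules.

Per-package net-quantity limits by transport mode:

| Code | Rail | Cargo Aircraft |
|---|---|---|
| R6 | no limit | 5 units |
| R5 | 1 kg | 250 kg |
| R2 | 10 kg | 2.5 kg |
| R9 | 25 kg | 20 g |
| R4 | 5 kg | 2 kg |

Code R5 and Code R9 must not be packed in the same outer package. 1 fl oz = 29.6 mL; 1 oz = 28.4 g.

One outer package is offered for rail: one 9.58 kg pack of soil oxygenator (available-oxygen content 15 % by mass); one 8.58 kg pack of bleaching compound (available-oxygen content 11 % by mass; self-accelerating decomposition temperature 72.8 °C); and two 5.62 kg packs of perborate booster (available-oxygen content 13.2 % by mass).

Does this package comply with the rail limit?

No

The soil oxygenator has available-oxygen content 15 % by mass, which is ≥ 10 % by mass, so it is Code R9 (Oxidizer).
Bleaching compound: available-oxygen content 11 % by mass ≥ 10 % by mass → Code R9 (Oxidizer).
With available-oxygen content 13.2 % by mass (≥ 10 % by mass), the perborate booster falls in Code R9.
Total Code R9: 9.58 kg + 8.58 kg + (two 5.62 kg packs = 11.24 kg) = 29.4 kg.
29.4 kg exceeds the rail limit of 25 kg for Code R9.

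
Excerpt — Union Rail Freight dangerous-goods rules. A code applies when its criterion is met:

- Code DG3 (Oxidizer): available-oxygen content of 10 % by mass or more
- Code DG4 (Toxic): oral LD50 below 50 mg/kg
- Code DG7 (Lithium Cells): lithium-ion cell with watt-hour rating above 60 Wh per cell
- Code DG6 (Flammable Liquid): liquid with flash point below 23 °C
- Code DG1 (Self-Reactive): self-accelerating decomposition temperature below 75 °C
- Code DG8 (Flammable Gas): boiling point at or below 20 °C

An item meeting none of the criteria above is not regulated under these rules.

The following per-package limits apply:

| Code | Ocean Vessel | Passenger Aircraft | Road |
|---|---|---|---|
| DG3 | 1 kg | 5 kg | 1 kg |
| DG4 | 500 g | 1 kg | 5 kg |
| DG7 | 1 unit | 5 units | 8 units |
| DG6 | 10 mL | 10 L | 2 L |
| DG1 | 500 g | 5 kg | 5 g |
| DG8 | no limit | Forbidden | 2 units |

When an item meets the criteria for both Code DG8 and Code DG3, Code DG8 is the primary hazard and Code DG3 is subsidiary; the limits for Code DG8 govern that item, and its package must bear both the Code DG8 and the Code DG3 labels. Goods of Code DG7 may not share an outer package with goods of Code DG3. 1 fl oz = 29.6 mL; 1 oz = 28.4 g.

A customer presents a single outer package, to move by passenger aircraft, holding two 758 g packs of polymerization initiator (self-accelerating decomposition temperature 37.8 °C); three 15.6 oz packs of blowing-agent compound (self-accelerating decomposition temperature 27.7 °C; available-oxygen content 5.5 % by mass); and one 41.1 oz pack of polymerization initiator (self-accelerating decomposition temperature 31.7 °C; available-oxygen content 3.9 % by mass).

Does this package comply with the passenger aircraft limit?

With self-accelerating decomposition temperature 37.8 °C (< 75 °C), the polymerization initiator falls in Code DG1.
Self-accelerating decomposition temperature 27.7 °C meets the Code DG1 criterion (Self-Reactive), so the blowing-agent compound is Code DG1.
Polymerization initiator: self-accelerating decomposition temperature 31.7 °C < 75 °C → Code DG1 (Self-Reactive).
Total Code DG1: (two 758 g packs = 1.516 kg) + (three 15.6 oz packs = 1329.12 g) + (one 41.1 oz pack = 1167.24 g) = 4012.36 g.
4012.36 g ≤ 5 kg (passenger aircraft limit, Code DG1) — within limit.

Yes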